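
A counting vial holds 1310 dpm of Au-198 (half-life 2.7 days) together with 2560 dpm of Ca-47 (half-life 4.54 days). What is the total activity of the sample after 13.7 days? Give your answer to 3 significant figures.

Au-198: 1310 × (1/2)^(13.7/2.7) = 1310 × (1/2)^5.0741 ≈ 38.889 dpm.
Ca-47: 2560 × (1/2)^(13.7/4.54) = 2560 × (1/2)^3.0176 ≈ 316.12 dpm.
Total = 38.889 + 316.12 ≈ 355 dpm.

355 dpm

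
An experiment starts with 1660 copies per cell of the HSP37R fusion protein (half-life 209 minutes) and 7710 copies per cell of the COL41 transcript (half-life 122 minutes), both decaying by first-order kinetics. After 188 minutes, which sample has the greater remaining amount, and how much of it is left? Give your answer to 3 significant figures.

COL41 transcript, 2650 copies per cell

HSP37R fusion protein: 1660 × (1/2)^0.89952 ≈ 889.87 copies per cell.
COL41 transcript: 7710 × (1/2)^1.541 ≈ 2649.5 copies per cell.
COL41 transcript has more remaining, at ≈ 2649.5 copies per cell.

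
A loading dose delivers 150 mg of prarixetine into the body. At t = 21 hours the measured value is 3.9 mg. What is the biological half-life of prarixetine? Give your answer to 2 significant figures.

A/A₀ = 3.9/150 ≈ 0.026.
n = log₂(38.462) ≈ 5.2653 half-lives elapsed in 21 hours.
t½ = 21/5.2653 ≈ 3.9883 hours.

4.0 hours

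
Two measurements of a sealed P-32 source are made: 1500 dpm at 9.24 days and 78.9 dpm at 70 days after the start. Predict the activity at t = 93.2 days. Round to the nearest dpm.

26 dpm

Over Δt = 70 − 9.24 = 60.76 days, the level fell by a factor of 1500/78.9 ≈ 19.011.
n = log₂(19.011) ≈ 4.2488 half-lives, so t½ = 60.76/4.2488 ≈ 14.301 days.
From t = 70 to t = 93.2: 78.9 × (1/2)^((93.2−70)/14.301) ≈ 25.628 dpm.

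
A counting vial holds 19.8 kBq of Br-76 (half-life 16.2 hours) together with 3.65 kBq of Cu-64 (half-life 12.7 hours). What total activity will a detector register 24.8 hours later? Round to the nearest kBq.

8 kBq

Br-76: 19.8 × (1/2)^(24.8/16.2) = 19.8 × (1/2)^1.5309 ≈ 6.8522 kBq.
Cu-64: 3.65 × (1/2)^(24.8/12.7) = 3.65 × (1/2)^1.9528 ≈ 0.94288 kBq.
Total = 6.8522 + 0.94288 ≈ 7.7951 kBq.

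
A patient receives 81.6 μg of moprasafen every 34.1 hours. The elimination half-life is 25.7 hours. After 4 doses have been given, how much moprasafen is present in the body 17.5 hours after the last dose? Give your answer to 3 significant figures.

The 4 doses were given 119.8, 85.7, 51.6, 17.5 hours ago.
Total = 81.6·(1/2)^(119.8/25.7) + 81.6·(1/2)^(85.7/25.7) + 81.6·(1/2)^(51.6/25.7) + 81.6·(1/2)^(17.5/25.7)
      = 3.2244 + 8.0885 + 20.29 + 50.899 ≈ 82.502 μg.

82.5 μg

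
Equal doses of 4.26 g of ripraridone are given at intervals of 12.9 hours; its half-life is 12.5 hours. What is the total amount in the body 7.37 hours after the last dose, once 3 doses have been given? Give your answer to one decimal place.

The 3 doses were given 33.17, 20.27, 7.37 hours ago.
Total = 4.26·(1/2)^(33.17/12.5) + 4.26·(1/2)^(20.27/12.5) + 4.26·(1/2)^(7.37/12.5)
      = 0.67701 + 1.3844 + 2.8309 ≈ 4.8923 g.

4.9 g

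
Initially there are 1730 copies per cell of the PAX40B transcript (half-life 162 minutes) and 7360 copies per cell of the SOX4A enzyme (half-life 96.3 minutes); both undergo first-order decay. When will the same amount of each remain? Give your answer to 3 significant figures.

496 minutes

Set 1730·(1/2)^(t/162) = 7360·(1/2)^(t/96.3).
Taking log₂: log₂(1730/7360) = t·(1/162 − 1/96.3).
log₂(0.23505) = -2.0889; 1/162 − 1/96.3 = -0.0042114.
t = -2.0889 / -0.0042114 ≈ 496.02 minutes.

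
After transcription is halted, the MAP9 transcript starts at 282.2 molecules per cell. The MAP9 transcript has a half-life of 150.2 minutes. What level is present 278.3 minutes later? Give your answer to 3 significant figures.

Number of half-lives: n = 278.3/150.2 ≈ 1.8529.
Remaining = 282.2 × (1/2)^1.8529 = 282.2 × 0.27684 ≈ 78.125 molecules per cell.

78.1 molecules per cell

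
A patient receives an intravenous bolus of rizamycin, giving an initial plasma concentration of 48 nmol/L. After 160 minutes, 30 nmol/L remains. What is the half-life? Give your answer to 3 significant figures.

236 minutes

A/A₀ = 30/48 ≈ 0.625.
n = log₂(1.6) ≈ 0.67807 half-lives elapsed in 160 minutes.
t½ = 160/0.67807 ≈ 235.96 minutes.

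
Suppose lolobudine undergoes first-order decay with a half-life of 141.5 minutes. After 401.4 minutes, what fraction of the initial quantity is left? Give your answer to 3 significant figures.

n = 401.4/141.5 ≈ 2.8367 half-lives.
Fraction remaining = (1/2)^2.8367 ≈ 0.13998.

0.140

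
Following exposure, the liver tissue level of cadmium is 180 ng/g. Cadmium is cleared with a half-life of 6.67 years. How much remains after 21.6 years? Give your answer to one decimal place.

19.1 ng/g

Number of half-lives: n = 21.6/6.67 ≈ 3.2384.
Remaining = 180 × (1/2)^3.2384 = 180 × 0.10596 ≈ 19.073 ng/g.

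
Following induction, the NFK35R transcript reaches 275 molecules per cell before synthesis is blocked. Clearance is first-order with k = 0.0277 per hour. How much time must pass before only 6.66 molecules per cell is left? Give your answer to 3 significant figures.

134 hours

t½ = ln 2 / k = 0.69315 / 0.0277 ≈ 25.023 hours.
Fraction remaining = 6.66/275 ≈ 0.024218.
n = log₂(275/6.66) = ln(41.291)/ln 2 ≈ 5.3678 half-lives.
t = n × t½ = 5.3678 × 25.023 ≈ 134.32 hours.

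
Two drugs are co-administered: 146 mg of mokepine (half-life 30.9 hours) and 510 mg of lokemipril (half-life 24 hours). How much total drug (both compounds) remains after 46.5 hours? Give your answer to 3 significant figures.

mokepine: 146 × (1/2)^(46.5/30.9) = 146 × (1/2)^1.5049 ≈ 51.445 mg.
lokemipril: 510 × (1/2)^(46.5/24) = 510 × (1/2)^1.9375 ≈ 133.14 mg.
Total = 51.445 + 133.14 ≈ 184.59 mg.

185 mg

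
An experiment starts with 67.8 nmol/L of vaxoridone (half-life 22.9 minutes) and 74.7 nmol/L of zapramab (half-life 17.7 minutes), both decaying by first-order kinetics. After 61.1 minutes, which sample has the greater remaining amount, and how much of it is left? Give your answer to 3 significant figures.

vaxoridone: 67.8 × (1/2)^2.6681 ≈ 10.667 nmol/L.
zapramab: 74.7 × (1/2)^3.452 ≈ 6.8261 nmol/L.
Vaxoridone has more remaining, at ≈ 10.667 nmol/L.

vaxoridone, 10.7 nmol/L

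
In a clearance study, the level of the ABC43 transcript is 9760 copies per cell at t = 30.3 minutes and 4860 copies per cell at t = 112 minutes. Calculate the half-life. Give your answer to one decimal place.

81.2 minutes

Over Δt = 112 − 30.3 = 81.7 minutes, the level fell by a factor of 9760/4860 ≈ 2.0082.
n = log₂(2.0082) ≈ 1.0059 half-lives, so t½ = 81.7/1.0059 ≈ 81.219 minutes.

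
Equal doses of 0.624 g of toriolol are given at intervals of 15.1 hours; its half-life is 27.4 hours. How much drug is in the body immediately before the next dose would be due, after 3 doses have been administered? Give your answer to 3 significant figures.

0.915 g

The 3 doses were given 45.3, 30.2, 15.1 hours ago.
Total = 0.624·(1/2)^(45.3/27.4) + 0.624·(1/2)^(30.2/27.4) + 0.624·(1/2)^(15.1/27.4)
      = 0.19838 + 0.29066 + 0.42588 ≈ 0.91493 g.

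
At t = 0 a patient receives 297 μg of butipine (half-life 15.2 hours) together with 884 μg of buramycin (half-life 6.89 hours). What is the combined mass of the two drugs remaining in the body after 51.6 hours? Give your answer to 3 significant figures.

butipine: 297 × (1/2)^(51.6/15.2) = 297 × (1/2)^3.3947 ≈ 28.238 μg.
buramycin: 884 × (1/2)^(51.6/6.89) = 884 × (1/2)^7.4891 ≈ 4.9204 μg.
Total = 28.238 + 4.9204 ≈ 33.159 μg.

33.2 μg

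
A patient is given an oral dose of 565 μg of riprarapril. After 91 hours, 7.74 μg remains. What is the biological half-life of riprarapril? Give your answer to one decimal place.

A/A₀ = 7.74/565 ≈ 0.013699.
n = log₂(72.997) ≈ 6.1898 half-lives elapsed in 91 hours.
t½ = 91/6.1898 ≈ 14.702 hours.

14.7 hours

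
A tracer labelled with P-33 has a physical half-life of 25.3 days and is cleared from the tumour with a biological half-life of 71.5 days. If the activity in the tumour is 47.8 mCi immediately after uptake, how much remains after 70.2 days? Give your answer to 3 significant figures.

3.54 mCi

1/t_eff = 1/t_phys + 1/t_biol = 1/25.3 + 1/71.5 = 0.053512 per day.
t_eff = 25.3 × 71.5 / (25.3 + 71.5) ≈ 18.688 days.
Remaining = 47.8 × (1/2)^(70.2/18.688) = 47.8 × (1/2)^3.7565 ≈ 3.5367 mCi.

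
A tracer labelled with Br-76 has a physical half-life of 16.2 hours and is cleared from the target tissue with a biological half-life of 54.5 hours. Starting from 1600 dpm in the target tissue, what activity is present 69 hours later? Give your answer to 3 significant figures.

1/t_eff = 1/t_phys + 1/t_biol = 1/16.2 + 1/54.5 = 0.080077 per hour.
t_eff = 16.2 × 54.5 / (16.2 + 54.5) ≈ 12.488 hours.
Remaining = 1600 × (1/2)^(69/12.488) = 1600 × (1/2)^5.5253 ≈ 34.74 dpm.

34.7 dpm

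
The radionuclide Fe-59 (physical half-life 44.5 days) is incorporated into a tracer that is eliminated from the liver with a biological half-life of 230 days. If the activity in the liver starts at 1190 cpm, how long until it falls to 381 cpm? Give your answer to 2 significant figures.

1/t_eff = 1/t_phys + 1/t_biol = 1/44.5 + 1/230 = 0.02682 per day.
t_eff = 44.5 × 230 / (44.5 + 230) ≈ 37.286 days.
n = log₂(1190/381) ≈ 1.6431; t = 1.6431 × 37.286 ≈ 61.265 days.

61 days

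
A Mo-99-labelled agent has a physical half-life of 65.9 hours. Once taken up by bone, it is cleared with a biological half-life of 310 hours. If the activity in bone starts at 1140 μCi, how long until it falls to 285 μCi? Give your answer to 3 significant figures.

109 hours

1/t_eff = 1/t_phys + 1/t_biol = 1/65.9 + 1/310 = 0.0184 per hour.
t_eff = 65.9 × 310 / (65.9 + 310) ≈ 54.347 hours.
n = log₂(1140/285) ≈ 2; t = 2 × 54.347 ≈ 108.69 hours.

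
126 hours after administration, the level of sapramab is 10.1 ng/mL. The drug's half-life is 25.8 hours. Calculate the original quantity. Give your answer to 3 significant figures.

298 ng/mL

Number of half-lives elapsed: n = 126/25.8 ≈ 4.8837.
A₀ = A × 2^n = 10.1 × 2^4.8837 = 10.1 × 29.522 ≈ 298.17 ng/mL.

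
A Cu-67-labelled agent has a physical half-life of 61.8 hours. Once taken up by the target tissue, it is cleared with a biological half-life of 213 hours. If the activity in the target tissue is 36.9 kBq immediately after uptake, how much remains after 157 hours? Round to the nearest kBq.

1/t_eff = 1/t_phys + 1/t_biol = 1/61.8 + 1/213 = 0.020876 per hour.
t_eff = 61.8 × 213 / (61.8 + 213) ≈ 47.902 hours.
Remaining = 36.9 × (1/2)^(157/47.902) = 36.9 × (1/2)^3.2775 ≈ 3.8053 kBq.

4 kBq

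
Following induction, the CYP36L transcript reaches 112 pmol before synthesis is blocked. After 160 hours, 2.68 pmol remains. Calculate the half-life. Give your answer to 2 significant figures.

30 hours

A/A₀ = 2.68/112 ≈ 0.023929.
n = log₂(41.791) ≈ 5.3851 half-lives elapsed in 160 hours.
t½ = 160/5.3851 ≈ 29.711 hours.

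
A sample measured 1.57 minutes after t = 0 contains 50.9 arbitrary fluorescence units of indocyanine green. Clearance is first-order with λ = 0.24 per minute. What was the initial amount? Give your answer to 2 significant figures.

t½ = ln 2 / λ = 0.69315 / 0.24 ≈ 2.8881 minutes.
Number of half-lives elapsed: n = 1.57/2.8881 ≈ 0.54361.
A₀ = A × 2^n = 50.9 × 2^0.54361 = 50.9 × 1.4576 ≈ 74.192 arbitrary fluorescence units.

74 arbitrary fluorescence units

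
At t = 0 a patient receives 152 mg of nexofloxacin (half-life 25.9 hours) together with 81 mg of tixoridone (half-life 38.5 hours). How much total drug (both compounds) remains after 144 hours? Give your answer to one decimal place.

nexofloxacin: 152 × (1/2)^(144/25.9) = 152 × (1/2)^5.5598 ≈ 3.2223 mg.
tixoridone: 81 × (1/2)^(144/38.5) = 81 × (1/2)^3.7403 ≈ 6.0611 mg.
Total = 3.2223 + 6.0611 ≈ 9.2834 mg.

9.3 mg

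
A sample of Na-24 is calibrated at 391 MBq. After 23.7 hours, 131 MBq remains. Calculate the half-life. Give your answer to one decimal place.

A/A₀ = 131/391 ≈ 0.33504.
n = log₂(2.9847) ≈ 1.5776 half-lives elapsed in 23.7 hours.
t½ = 23.7/1.5776 ≈ 15.023 hours.

15.0 hours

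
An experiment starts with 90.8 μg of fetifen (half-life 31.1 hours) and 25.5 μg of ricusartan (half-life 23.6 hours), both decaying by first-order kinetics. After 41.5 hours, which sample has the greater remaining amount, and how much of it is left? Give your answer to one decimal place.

fetifen, 36.0 μg

fetifen: 90.8 × (1/2)^1.3344 ≈ 36.007 μg.
ricusartan: 25.5 × (1/2)^1.7585 ≈ 7.5368 μg.
Fetifen has more remaining, at ≈ 36.007 μg.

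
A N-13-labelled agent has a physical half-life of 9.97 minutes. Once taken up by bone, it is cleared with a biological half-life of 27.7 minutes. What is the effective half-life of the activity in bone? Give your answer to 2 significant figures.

1/t_eff = 1/t_phys + 1/t_biol = 1/9.97 + 1/27.7 = 0.1364 per minute.
t_eff = 9.97 × 27.7 / (9.97 + 27.7) ≈ 7.3313 minutes.

7.3 minutes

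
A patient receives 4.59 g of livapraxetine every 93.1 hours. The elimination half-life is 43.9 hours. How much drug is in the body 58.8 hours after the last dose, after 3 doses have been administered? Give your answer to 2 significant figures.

The 3 doses were given 245, 151.9, 58.8 hours ago.
Total = 4.59·(1/2)^(245/43.9) + 4.59·(1/2)^(151.9/43.9) + 4.59·(1/2)^(58.8/43.9)
      = 0.095897 + 0.41707 + 1.8139 ≈ 2.3269 g.

2.3 g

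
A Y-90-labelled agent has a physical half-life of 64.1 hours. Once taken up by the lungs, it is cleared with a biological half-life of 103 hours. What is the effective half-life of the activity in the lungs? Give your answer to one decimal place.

39.5 hours

1/t_eff = 1/t_phys + 1/t_biol = 1/64.1 + 1/103 = 0.025309 per hour.
t_eff = 64.1 × 103 / (64.1 + 103) ≈ 39.511 hours.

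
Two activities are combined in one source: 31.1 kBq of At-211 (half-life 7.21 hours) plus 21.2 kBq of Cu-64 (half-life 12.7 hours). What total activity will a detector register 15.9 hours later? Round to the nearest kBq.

16 kBq

At-211: 31.1 × (1/2)^(15.9/7.21) = 31.1 × (1/2)^2.2053 ≈ 6.7438 kBq.
Cu-64: 21.2 × (1/2)^(15.9/12.7) = 21.2 × (1/2)^1.252 ≈ 8.9013 kBq.
Total = 6.7438 + 8.9013 ≈ 15.645 kBq.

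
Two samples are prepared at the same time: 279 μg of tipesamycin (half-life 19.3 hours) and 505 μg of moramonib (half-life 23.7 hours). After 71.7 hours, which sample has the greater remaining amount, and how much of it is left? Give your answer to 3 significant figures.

moramonib, 62.0 μg

tipesamycin: 279 × (1/2)^3.715 ≈ 21.246 μg.
moramonib: 505 × (1/2)^3.0253 ≈ 62.027 μg.
Moramonib has more remaining, at ≈ 62.027 μg.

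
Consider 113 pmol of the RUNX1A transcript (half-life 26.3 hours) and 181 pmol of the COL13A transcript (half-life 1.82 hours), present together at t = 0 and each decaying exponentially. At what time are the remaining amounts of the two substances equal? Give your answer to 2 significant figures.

1.3 hours

Set 113·(1/2)^(t/26.3) = 181·(1/2)^(t/1.82).
Taking log₂: log₂(113/181) = t·(1/26.3 − 1/1.82).
log₂(0.62431) = -0.67967; 1/26.3 − 1/1.82 = -0.51143.
t = -0.67967 / -0.51143 ≈ 1.329 hours.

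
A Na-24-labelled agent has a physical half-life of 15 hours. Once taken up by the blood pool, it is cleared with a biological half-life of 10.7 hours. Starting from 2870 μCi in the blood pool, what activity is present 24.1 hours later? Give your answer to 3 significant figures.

198 μCi

1/t_eff = 1/t_phys + 1/t_biol = 1/15 + 1/10.7 = 0.16012 per hour.
t_eff = 15 × 10.7 / (15 + 10.7) ≈ 6.2451 hours.
Remaining = 2870 × (1/2)^(24.1/6.2451) = 2870 × (1/2)^3.859 ≈ 197.79 μCi.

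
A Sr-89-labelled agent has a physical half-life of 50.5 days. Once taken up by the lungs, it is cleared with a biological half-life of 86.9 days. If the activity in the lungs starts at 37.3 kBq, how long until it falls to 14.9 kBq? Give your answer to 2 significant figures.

1/t_eff = 1/t_phys + 1/t_biol = 1/50.5 + 1/86.9 = 0.031309 per day.
t_eff = 50.5 × 86.9 / (50.5 + 86.9) ≈ 31.939 days.
n = log₂(37.3/14.9) ≈ 1.3239; t = 1.3239 × 31.939 ≈ 42.283 days.

42 days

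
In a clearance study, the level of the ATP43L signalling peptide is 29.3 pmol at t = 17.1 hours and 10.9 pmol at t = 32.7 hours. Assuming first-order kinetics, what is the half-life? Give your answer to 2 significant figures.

11 hours

Over Δt = 32.7 − 17.1 = 15.6 hours, the level fell by a factor of 29.3/10.9 ≈ 2.6881.
n = log₂(2.6881) ≈ 1.4266 half-lives, so t½ = 15.6/1.4266 ≈ 10.935 hours.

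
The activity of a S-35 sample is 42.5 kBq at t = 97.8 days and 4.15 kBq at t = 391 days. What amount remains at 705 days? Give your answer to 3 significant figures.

0.344 kBq

Over Δt = 391 − 97.8 = 293.2 days, the level fell by a factor of 42.5/4.15 ≈ 10.241.
n = log₂(10.241) ≈ 3.3563 half-lives, so t½ = 293.2/3.3563 ≈ 87.359 days.
From t = 391 to t = 705: 4.15 × (1/2)^((705−391)/87.359) ≈ 0.34358 kBq.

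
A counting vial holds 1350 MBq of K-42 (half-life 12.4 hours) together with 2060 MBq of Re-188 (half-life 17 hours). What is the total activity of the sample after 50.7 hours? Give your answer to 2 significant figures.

K-42: 1350 × (1/2)^(50.7/12.4) = 1350 × (1/2)^4.0887 ≈ 79.343 MBq.
Re-188: 2060 × (1/2)^(50.7/17) = 2060 × (1/2)^2.9824 ≈ 260.67 MBq.
Total = 79.343 + 260.67 ≈ 340.01 MBq.

340 MBq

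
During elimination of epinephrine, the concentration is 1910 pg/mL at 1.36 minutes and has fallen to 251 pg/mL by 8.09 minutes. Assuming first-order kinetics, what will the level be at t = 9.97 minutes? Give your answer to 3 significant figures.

142 pg/mL

Over Δt = 8.09 − 1.36 = 6.73 minutes, the level fell by a factor of 1910/251 ≈ 7.6096.
n = log₂(7.6096) ≈ 2.9278 half-lives, so t½ = 6.73/2.9278 ≈ 2.2986 minutes.
From t = 8.09 to t = 9.97: 251 × (1/2)^((9.97−8.09)/2.2986) ≈ 142.39 pg/mL.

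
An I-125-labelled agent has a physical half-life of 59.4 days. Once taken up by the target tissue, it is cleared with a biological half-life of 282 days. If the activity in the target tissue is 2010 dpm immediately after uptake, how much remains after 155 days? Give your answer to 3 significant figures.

1/t_eff = 1/t_phys + 1/t_biol = 1/59.4 + 1/282 = 0.020381 per day.
t_eff = 59.4 × 282 / (59.4 + 282) ≈ 49.065 days.
Remaining = 2010 × (1/2)^(155/49.065) = 2010 × (1/2)^3.1591 ≈ 225.02 dpm.

225 dpm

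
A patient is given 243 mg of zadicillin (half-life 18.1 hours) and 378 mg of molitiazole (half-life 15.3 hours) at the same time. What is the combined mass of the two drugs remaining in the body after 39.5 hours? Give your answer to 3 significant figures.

zadicillin: 243 × (1/2)^(39.5/18.1) = 243 × (1/2)^2.1823 ≈ 53.538 mg.
molitiazole: 378 × (1/2)^(39.5/15.3) = 378 × (1/2)^2.5817 ≈ 63.143 mg.
Total = 53.538 + 63.143 ≈ 116.68 mg.

117 mg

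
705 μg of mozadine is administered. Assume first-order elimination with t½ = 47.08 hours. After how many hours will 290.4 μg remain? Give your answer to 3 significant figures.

Fraction remaining = 290.4/705 ≈ 0.41191.
n = log₂(705/290.4) = ln(2.4277)/ln 2 ≈ 1.2796 half-lives.
t = n × t½ = 1.2796 × 47.08 ≈ 60.243 hours.

60.2 hours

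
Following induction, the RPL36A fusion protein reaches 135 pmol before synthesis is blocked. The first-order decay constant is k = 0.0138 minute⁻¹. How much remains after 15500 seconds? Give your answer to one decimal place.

3.8 pmol

t½ = ln 2 / k = 0.69315 / 0.0138 ≈ 50.228 minutes.
Convert the elapsed time: 15500 seconds = 258.333 minutes.
Number of half-lives: n = 258.333/50.228 ≈ 5.1432.
Remaining = 135 × (1/2)^5.1432 = 135 × 0.028297 ≈ 3.8201 pmol.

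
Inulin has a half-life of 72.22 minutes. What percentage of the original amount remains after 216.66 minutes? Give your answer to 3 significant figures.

12.5%

n = 216.66/72.22 ≈ 3 half-lives.
Fraction remaining = (1/2)^3 ≈ 0.125, i.e. 12.5%.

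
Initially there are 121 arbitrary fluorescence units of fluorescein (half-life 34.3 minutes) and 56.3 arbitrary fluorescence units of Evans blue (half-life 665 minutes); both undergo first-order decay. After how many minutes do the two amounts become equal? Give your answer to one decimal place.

39.9 minutes

Set 121·(1/2)^(t/34.3) = 56.3·(1/2)^(t/665).
Taking log₂: log₂(121/56.3) = t·(1/34.3 − 1/665).
log₂(2.1492) = 1.1038; 1/34.3 − 1/665 = 0.027651.
t = 1.1038 / 0.027651 ≈ 39.919 minutes.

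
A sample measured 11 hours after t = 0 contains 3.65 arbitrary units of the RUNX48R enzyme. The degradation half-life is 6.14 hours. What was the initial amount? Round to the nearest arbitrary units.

13 arbitrary units

Number of half-lives elapsed: n = 11/6.14 ≈ 1.7915.
A₀ = A × 2^n = 3.65 × 2^1.7915 = 3.65 × 3.4618 ≈ 12.636 arbitrary units.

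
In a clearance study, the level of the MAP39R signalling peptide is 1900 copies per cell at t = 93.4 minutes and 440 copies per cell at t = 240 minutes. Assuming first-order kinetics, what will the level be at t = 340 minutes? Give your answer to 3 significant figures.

162 copies per cell

Over Δt = 240 − 93.4 = 146.6 minutes, the level fell by a factor of 1900/440 ≈ 4.3182.
n = log₂(4.3182) ≈ 2.1104 half-lives, so t½ = 146.6/2.1104 ≈ 69.465 minutes.
From t = 240 to t = 340: 440 × (1/2)^((340−240)/69.465) ≈ 162.22 copies per cell.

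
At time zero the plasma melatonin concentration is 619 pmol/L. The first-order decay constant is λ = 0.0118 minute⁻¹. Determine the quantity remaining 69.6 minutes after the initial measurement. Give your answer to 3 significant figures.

272 pmol/L

t½ = ln 2 / λ = 0.69315 / 0.0118 ≈ 58.741 minutes.
Number of half-lives: n = 69.6/58.741 ≈ 1.1849.
Remaining = 619 × (1/2)^1.1849 = 619 × 0.43987 ≈ 272.28 pmol/L.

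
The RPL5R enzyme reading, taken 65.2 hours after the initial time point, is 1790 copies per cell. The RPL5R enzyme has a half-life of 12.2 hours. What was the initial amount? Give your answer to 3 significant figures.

Number of half-lives elapsed: n = 65.2/12.2 ≈ 5.3443.
A₀ = A × 2^n = 1790 × 2^5.3443 = 1790 × 40.624 ≈ 72717 copies per cell.

72700 copies per cell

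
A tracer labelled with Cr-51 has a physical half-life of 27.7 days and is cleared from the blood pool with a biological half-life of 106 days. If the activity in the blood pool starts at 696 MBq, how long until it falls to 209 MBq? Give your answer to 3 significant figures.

38.1 days

1/t_eff = 1/t_phys + 1/t_biol = 1/27.7 + 1/106 = 0.045535 per day.
t_eff = 27.7 × 106 / (27.7 + 106) ≈ 21.961 days.
n = log₂(696/209) ≈ 1.7356; t = 1.7356 × 21.961 ≈ 38.115 days.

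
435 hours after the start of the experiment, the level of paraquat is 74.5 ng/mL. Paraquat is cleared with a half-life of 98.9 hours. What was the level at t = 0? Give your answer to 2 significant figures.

1600 ng/mL

Number of half-lives elapsed: n = 435/98.9 ≈ 4.3984.
A₀ = A × 2^n = 74.5 × 2^4.3984 = 74.5 × 21.088 ≈ 1571.1 ng/mL.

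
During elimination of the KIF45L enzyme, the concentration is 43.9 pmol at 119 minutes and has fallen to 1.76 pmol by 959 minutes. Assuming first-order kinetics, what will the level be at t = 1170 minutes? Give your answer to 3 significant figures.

Over Δt = 959 − 119 = 840 minutes, the level fell by a factor of 43.9/1.76 ≈ 24.943.
n = log₂(24.943) ≈ 4.6406 half-lives, so t½ = 840/4.6406 ≈ 181.01 minutes.
From t = 959 to t = 1170: 1.76 × (1/2)^((1170−959)/181.01) ≈ 0.78453 pmol.

0.785 pmol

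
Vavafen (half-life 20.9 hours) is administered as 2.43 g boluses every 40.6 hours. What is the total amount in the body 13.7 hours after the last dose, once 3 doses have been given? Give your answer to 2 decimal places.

The 3 doses were given 94.9, 54.3, 13.7 hours ago.
Total = 2.43·(1/2)^(94.9/20.9) + 2.43·(1/2)^(54.3/20.9) + 2.43·(1/2)^(13.7/20.9)
      = 0.10441 + 0.40133 + 1.5427 ≈ 2.0484 g.

2.05 g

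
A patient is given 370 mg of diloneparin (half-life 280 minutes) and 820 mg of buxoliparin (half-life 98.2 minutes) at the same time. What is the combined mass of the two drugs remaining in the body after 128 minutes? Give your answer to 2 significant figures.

diloneparin: 370 × (1/2)^(128/280) = 370 × (1/2)^0.45714 ≈ 269.52 mg.
buxoliparin: 820 × (1/2)^(128/98.2) = 820 × (1/2)^1.3035 ≈ 332.23 mg.
Total = 269.52 + 332.23 ≈ 601.74 mg.

600 mg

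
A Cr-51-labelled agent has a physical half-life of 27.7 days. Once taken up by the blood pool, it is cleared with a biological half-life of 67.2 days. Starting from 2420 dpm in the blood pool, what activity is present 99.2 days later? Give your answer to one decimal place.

1/t_eff = 1/t_phys + 1/t_biol = 1/27.7 + 1/67.2 = 0.050982 per day.
t_eff = 27.7 × 67.2 / (27.7 + 67.2) ≈ 19.615 days.
Remaining = 2420 × (1/2)^(99.2/19.615) = 2420 × (1/2)^5.0574 ≈ 72.674 dpm.

72.7 dpm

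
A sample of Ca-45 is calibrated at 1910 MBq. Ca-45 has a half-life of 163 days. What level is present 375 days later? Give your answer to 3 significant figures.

388 MBq

Number of half-lives: n = 375/163 ≈ 2.3006.
Remaining = 1910 × (1/2)^2.3006 = 1910 × 0.20298 ≈ 387.69 MBq.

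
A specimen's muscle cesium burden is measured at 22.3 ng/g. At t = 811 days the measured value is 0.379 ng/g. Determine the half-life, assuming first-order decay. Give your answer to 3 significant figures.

A/A₀ = 0.379/22.3 ≈ 0.016996.
n = log₂(58.839) ≈ 5.8787 half-lives elapsed in 811 days.
t½ = 811/5.8787 ≈ 137.96 days.

138 days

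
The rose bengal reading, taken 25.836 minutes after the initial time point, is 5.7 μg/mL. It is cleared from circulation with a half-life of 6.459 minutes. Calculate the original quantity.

91.2 μg/mL

Number of half-lives elapsed: n = 25.836/6.459 ≈ 4.
A₀ = A × 2^n = 5.7 × 2^4 = 5.7 × 16 ≈ 91.2 μg/mL.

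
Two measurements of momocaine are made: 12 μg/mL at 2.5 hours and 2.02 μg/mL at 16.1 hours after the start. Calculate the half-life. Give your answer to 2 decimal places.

Over Δt = 16.1 − 2.5 = 13.6 hours, the level fell by a factor of 12/2.02 ≈ 5.9406.
n = log₂(5.9406) ≈ 2.5706 half-lives, so t½ = 13.6/2.5706 ≈ 5.2906 hours.

5.29 hours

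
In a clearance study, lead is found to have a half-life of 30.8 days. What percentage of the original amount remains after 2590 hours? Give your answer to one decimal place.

8.8%

2590 hours = 107.917 days.
n = 107.917/30.8 ≈ 3.5038 half-lives.
Fraction remaining = (1/2)^3.5038 ≈ 0.088157, i.e. 8.8157%.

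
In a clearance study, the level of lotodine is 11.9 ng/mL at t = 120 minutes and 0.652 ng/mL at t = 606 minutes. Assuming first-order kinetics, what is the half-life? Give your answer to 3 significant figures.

116 minutes

Over Δt = 606 − 120 = 486 minutes, the level fell by a factor of 11.9/0.652 ≈ 18.252.
n = log₂(18.252) ≈ 4.1899 half-lives, so t½ = 486/4.1899 ≈ 115.99 minutes.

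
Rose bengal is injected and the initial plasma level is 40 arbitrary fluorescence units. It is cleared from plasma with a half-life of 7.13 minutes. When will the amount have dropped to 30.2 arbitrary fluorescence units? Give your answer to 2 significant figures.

Fraction remaining = 30.2/40 ≈ 0.755.
n = log₂(40/30.2) = ln(1.3245)/ln 2 ≈ 0.40545 half-lives.
t = n × t½ = 0.40545 × 7.13 ≈ 2.8909 minutes.

2.9 minutes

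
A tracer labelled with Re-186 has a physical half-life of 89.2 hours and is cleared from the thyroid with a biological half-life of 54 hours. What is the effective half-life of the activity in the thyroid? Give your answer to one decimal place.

1/t_eff = 1/t_phys + 1/t_biol = 1/89.2 + 1/54 = 0.029729 per hour.
t_eff = 89.2 × 54 / (89.2 + 54) ≈ 33.637 hours.

33.6 hours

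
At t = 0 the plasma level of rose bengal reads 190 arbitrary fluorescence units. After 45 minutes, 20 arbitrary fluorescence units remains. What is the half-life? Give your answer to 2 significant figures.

14 minutes

A/A₀ = 20/190 ≈ 0.10526.
n = log₂(9.5) ≈ 3.2479 half-lives elapsed in 45 minutes.
t½ = 45/3.2479 ≈ 13.855 minutes.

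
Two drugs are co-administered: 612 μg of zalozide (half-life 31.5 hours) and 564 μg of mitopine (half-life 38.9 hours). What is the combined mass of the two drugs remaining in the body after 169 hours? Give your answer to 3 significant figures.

zalozide: 612 × (1/2)^(169/31.5) = 612 × (1/2)^5.3651 ≈ 14.849 μg.
mitopine: 564 × (1/2)^(169/38.9) = 564 × (1/2)^4.3445 ≈ 27.763 μg.
Total = 14.849 + 27.763 ≈ 42.612 μg.

42.6 μg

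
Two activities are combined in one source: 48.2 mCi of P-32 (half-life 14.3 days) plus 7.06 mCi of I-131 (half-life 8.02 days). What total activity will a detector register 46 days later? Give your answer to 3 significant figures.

P-32: 48.2 × (1/2)^(46/14.3) = 48.2 × (1/2)^3.2168 ≈ 5.1844 mCi.
I-131: 7.06 × (1/2)^(46/8.02) = 7.06 × (1/2)^5.7357 ≈ 0.13249 mCi.
Total = 5.1844 + 0.13249 ≈ 5.3169 mCi.

5.32 mCi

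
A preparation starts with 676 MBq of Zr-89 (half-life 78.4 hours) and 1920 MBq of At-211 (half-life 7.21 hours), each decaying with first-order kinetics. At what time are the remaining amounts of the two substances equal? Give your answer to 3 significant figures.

12.0 hours

Set 676·(1/2)^(t/78.4) = 1920·(1/2)^(t/7.21).
Taking log₂: log₂(676/1920) = t·(1/78.4 − 1/7.21).
log₂(0.35208) = -1.506; 1/78.4 − 1/7.21 = -0.12594.
t = -1.506 / -0.12594 ≈ 11.958 hours.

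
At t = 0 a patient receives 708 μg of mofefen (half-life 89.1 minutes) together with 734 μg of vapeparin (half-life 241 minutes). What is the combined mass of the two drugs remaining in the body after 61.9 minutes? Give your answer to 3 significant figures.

1050 μg

mofefen: 708 × (1/2)^(61.9/89.1) = 708 × (1/2)^0.69473 ≈ 437.42 μg.
vapeparin: 734 × (1/2)^(61.9/241) = 734 × (1/2)^0.25685 ≈ 614.3 μg.
Total = 437.42 + 614.3 ≈ 1051.7 μg.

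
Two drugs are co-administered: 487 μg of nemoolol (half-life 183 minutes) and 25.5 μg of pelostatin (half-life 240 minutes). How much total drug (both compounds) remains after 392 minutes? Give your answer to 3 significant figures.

nemoolol: 487 × (1/2)^(392/183) = 487 × (1/2)^2.1421 ≈ 110.33 μg.
pelostatin: 25.5 × (1/2)^(392/240) = 25.5 × (1/2)^1.6333 ≈ 8.2197 μg.
Total = 110.33 + 8.2197 ≈ 118.55 μg.

119 μg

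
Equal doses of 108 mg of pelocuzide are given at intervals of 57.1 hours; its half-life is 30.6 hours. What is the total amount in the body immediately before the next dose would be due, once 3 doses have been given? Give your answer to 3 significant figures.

40.0 mg

The 3 doses were given 171.3, 114.2, 57.1 hours ago.
Total = 108·(1/2)^(171.3/30.6) + 108·(1/2)^(114.2/30.6) + 108·(1/2)^(57.1/30.6)
      = 2.2297 + 8.1278 + 29.628 ≈ 39.985 mg.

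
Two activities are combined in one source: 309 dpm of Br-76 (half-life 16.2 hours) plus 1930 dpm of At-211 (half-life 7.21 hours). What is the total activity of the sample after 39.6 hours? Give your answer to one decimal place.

Br-76: 309 × (1/2)^(39.6/16.2) = 309 × (1/2)^2.4444 ≈ 56.768 dpm.
At-211: 1930 × (1/2)^(39.6/7.21) = 1930 × (1/2)^5.4924 ≈ 42.873 dpm.
Total = 56.768 + 42.873 ≈ 99.642 dpm.

99.6 dpm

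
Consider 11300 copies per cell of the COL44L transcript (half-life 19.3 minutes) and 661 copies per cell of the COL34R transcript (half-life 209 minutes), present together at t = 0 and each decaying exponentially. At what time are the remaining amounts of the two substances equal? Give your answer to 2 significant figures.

Set 11300·(1/2)^(t/19.3) = 661·(1/2)^(t/209).
Taking log₂: log₂(11300/661) = t·(1/19.3 − 1/209).
log₂(17.095) = 4.0955; 1/19.3 − 1/209 = 0.047029.
t = 4.0955 / 0.047029 ≈ 87.086 minutes.

87 minutes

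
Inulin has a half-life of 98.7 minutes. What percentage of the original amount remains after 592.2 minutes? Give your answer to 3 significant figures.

1.56%

n = 592.2/98.7 ≈ 6 half-lives.
Fraction remaining = (1/2)^6 ≈ 0.015625, i.e. 1.5625%.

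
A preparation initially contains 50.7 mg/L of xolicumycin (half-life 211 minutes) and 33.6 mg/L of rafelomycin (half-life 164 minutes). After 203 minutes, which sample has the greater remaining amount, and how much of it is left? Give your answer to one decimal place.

xolicumycin: 50.7 × (1/2)^0.96209 ≈ 26.025 mg/L.
rafelomycin: 33.6 × (1/2)^1.2378 ≈ 14.247 mg/L.
Xolicumycin has more remaining, at ≈ 26.025 mg/L.

xolicumycin, 26.0 mg/L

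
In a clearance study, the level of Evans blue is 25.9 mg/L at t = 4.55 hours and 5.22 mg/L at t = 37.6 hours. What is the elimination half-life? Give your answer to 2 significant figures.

Over Δt = 37.6 − 4.55 = 33.05 hours, the level fell by a factor of 25.9/5.22 ≈ 4.9617.
n = log₂(4.9617) ≈ 2.3108 half-lives, so t½ = 33.05/2.3108 ≈ 14.302 hours.

14 hours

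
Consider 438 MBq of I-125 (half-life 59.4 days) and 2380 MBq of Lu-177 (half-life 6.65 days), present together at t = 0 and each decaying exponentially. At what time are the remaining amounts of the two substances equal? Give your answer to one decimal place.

Set 438·(1/2)^(t/59.4) = 2380·(1/2)^(t/6.65).
Taking log₂: log₂(438/2380) = t·(1/59.4 − 1/6.65).
log₂(0.18403) = -2.442; 1/59.4 − 1/6.65 = -0.13354.
t = -2.442 / -0.13354 ≈ 18.286 days.

18.3 days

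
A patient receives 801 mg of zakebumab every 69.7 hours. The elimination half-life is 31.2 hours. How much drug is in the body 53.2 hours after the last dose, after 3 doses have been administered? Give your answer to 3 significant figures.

The 3 doses were given 192.6, 122.9, 53.2 hours ago.
Total = 801·(1/2)^(192.6/31.2) + 801·(1/2)^(122.9/31.2) + 801·(1/2)^(53.2/31.2)
      = 11.101 + 52.221 + 245.66 ≈ 308.98 mg.

309 mg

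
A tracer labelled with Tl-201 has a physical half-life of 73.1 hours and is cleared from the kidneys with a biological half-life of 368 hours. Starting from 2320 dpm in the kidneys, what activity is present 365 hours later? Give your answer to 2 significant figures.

37 dpm

1/t_eff = 1/t_phys + 1/t_biol = 1/73.1 + 1/368 = 0.016397 per hour.
t_eff = 73.1 × 368 / (73.1 + 368) ≈ 60.986 hours.
Remaining = 2320 × (1/2)^(365/60.986) = 2320 × (1/2)^5.985 ≈ 36.629 dpm.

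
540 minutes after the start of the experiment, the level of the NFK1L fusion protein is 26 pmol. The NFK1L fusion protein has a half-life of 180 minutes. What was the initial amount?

Number of half-lives elapsed: n = 540/180 ≈ 3.
A₀ = A × 2^n = 26 × 2^3 = 26 × 8 ≈ 208 pmol.

208 pmol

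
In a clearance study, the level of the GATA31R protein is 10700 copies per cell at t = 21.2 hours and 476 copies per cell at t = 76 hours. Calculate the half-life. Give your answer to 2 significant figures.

12 hours

Over Δt = 76 − 21.2 = 54.8 hours, the level fell by a factor of 10700/476 ≈ 22.479.
n = log₂(22.479) ≈ 4.4905 half-lives, so t½ = 54.8/4.4905 ≈ 12.204 hours.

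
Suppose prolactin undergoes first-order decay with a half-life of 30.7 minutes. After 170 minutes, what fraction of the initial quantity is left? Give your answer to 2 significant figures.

0.022

n = 170/30.7 ≈ 5.5375 half-lives.
Fraction remaining = (1/2)^5.5375 ≈ 0.021531.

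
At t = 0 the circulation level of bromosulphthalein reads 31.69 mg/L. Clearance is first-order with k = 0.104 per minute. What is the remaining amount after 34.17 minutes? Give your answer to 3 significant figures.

0.907 mg/L

t½ = ln 2 / k = 0.69315 / 0.104 ≈ 6.6649 minutes.
Number of half-lives: n = 34.17/6.6649 ≈ 5.1269.
Remaining = 31.69 × (1/2)^5.1269 = 31.69 × 0.028619 ≈ 0.90694 mg/L.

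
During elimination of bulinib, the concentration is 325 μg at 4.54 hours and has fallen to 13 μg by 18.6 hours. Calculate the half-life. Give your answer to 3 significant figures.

Over Δt = 18.6 − 4.54 = 14.06 hours, the level fell by a factor of 325/13 ≈ 25.
n = log₂(25) ≈ 4.6439 half-lives, so t½ = 14.06/4.6439 ≈ 3.0277 hours.

3.03 hours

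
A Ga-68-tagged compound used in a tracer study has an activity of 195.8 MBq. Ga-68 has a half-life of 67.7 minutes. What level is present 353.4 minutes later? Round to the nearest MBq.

5 MBq

Number of half-lives: n = 353.4/67.7 ≈ 5.2201.
Remaining = 195.8 × (1/2)^5.2201 = 195.8 × 0.026829 ≈ 5.253 MBq.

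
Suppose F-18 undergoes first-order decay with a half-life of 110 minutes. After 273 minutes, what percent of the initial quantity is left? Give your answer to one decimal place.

17.9%

n = 273/110 ≈ 2.4818 half-lives.
Fraction remaining = (1/2)^2.4818 ≈ 0.17902, i.e. 17.902%.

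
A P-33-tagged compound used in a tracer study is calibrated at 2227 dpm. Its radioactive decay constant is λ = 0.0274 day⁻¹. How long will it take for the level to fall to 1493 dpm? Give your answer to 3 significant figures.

t½ = ln 2 / λ = 0.69315 / 0.0274 ≈ 25.297 days.
Fraction remaining = 1493/2227 ≈ 0.67041.
n = log₂(2227/1493) = ln(1.4916)/ln 2 ≈ 0.57689 half-lives.
t = n × t½ = 0.57689 × 25.297 ≈ 14.594 days.

14.6 days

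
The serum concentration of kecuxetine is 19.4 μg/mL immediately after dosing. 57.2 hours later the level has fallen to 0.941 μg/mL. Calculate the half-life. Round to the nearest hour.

A/A₀ = 0.941/19.4 ≈ 0.048505.
n = log₂(20.616) ≈ 4.3657 half-lives elapsed in 57.2 hours.
t½ = 57.2/4.3657 ≈ 13.102 hours.

13 hours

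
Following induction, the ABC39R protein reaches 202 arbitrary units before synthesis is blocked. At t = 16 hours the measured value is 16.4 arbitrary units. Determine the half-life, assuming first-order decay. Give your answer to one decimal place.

4.4 hours

A/A₀ = 16.4/202 ≈ 0.081188.
n = log₂(12.317) ≈ 3.6226 half-lives elapsed in 16 hours.
t½ = 16/3.6226 ≈ 4.4167 hours.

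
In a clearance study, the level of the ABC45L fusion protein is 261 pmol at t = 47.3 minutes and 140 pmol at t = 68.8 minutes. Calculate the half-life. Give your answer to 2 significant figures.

24 minutes

Over Δt = 68.8 − 47.3 = 21.5 minutes, the level fell by a factor of 261/140 ≈ 1.8643.
n = log₂(1.8643) ≈ 0.89862 half-lives, so t½ = 21.5/0.89862 ≈ 23.925 minutes.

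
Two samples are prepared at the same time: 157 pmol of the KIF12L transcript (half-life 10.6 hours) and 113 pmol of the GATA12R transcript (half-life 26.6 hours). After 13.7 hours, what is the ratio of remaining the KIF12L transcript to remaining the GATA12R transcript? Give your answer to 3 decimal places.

0.811

KIF12L transcript: 157 × (1/2)^(13.7/10.6) = 157 × (1/2)^1.2925 ≈ 64.096 pmol.
GATA12R transcript: 113 × (1/2)^(13.7/26.6) = 113 × (1/2)^0.51504 ≈ 79.075 pmol.
Ratio ≈ 64.096 / 79.075 ≈ 0.81058.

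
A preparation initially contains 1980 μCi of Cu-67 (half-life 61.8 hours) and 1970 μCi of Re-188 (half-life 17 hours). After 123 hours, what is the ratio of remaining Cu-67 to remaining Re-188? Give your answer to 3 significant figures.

38.1

Cu-67: 1980 × (1/2)^(123/61.8) = 1980 × (1/2)^1.9903 ≈ 498.34 μCi.
Re-188: 1970 × (1/2)^(123/17) = 1970 × (1/2)^7.2353 ≈ 13.075 μCi.
Ratio ≈ 498.34 / 13.075 ≈ 38.116.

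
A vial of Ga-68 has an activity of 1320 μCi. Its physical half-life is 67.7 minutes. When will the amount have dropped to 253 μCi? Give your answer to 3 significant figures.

161 minutes

Fraction remaining = 253/1320 ≈ 0.19167.
n = log₂(1320/253) = ln(5.2174)/ln 2 ≈ 2.3833 half-lives.
t = n × t½ = 2.3833 × 67.7 ≈ 161.35 minutes.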